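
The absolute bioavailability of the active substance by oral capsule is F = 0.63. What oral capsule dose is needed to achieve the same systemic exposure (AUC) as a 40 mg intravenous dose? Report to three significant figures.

For equal systemic exposure: F × D_ev = D_iv
D_ev = D_iv / F = 40 / 0.63 = 63.4921 mg

D_oral = 63.5 mg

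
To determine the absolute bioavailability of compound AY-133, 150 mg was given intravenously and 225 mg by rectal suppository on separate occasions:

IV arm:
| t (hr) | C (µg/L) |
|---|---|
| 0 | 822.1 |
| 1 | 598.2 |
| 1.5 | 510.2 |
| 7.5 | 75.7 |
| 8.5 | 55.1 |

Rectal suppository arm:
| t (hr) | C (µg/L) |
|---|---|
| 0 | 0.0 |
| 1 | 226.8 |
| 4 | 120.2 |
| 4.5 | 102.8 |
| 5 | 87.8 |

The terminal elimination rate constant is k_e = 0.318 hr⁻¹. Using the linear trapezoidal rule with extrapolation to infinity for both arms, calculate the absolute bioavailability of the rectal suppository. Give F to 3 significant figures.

F = 0.226

Trapezoidal AUC_0→8.5 (IV):
  [0→1]: (822.1+598.2)/2 × 1 = 710.15
  [1→1.5]: (598.2+510.2)/2 × 0.5 = 277.1
  [1.5→7.5]: (510.2+75.7)/2 × 6 = 1757.7
  [7.5→8.5]: (75.7+55.1)/2 × 1 = 65.4
  Sum = 2810.35 µg/L·hr
IV tail: 55.1/0.318 = 173.270; AUC_iv,0→∞ = 2810.35 + 173.270 = 2983.62 µg/L·hr
Trapezoidal AUC_0→5 (rectal suppository):
  [0→1]: (0.0+226.8)/2 × 1 = 113.4
  [1→4]: (226.8+120.2)/2 × 3 = 520.5
  [4→4.5]: (120.2+102.8)/2 × 0.5 = 55.75
  [4.5→5]: (102.8+87.8)/2 × 0.5 = 47.65
  Sum = 737.3 µg/L·hr
rectal suppository tail: 87.8/0.318 = 276.101; AUC_ev,0→∞ = 737.3 + 276.101 = 1013.401 µg/L·hr
F = (AUC_ev/D_ev)/(AUC_iv/D_iv) = (1013.401/225)/(2983.62/150) = 4.504/19.8908 = 0.2264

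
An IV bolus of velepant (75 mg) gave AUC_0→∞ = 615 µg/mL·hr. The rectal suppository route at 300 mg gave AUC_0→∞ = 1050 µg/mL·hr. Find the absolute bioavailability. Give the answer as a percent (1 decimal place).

F = (AUC_ev / D_ev) / (AUC_iv / D_iv)
  = (1050/300) / (615/75)
  = 3.5 / 8.2 = 0.4268
  = 42.68%

F = 42.7%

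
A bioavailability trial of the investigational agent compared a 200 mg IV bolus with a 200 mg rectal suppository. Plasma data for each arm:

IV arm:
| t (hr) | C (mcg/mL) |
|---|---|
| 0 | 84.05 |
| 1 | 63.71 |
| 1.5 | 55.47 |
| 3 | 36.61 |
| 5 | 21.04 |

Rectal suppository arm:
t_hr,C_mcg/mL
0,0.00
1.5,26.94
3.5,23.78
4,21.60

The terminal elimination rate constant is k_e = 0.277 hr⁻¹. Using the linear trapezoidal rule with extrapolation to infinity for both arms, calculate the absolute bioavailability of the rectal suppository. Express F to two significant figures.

Trapezoidal AUC_0→5 (IV):
  [0→1]: (84.05+63.71)/2 × 1 = 73.88
  [1→1.5]: (63.71+55.47)/2 × 0.5 = 29.795
  [1.5→3]: (55.47+36.61)/2 × 1.5 = 69.06
  [3→5]: (36.61+21.04)/2 × 2 = 57.65
  Sum = 230.385 mcg/mL·hr
IV tail: 21.04/0.277 = 75.957; AUC_iv,0→∞ = 230.385 + 75.957 = 306.342 mcg/mL·hr
Trapezoidal AUC_0→4 (rectal suppository):
  [0→1.5]: (0.00+26.94)/2 × 1.5 = 20.205
  [1.5→3.5]: (26.94+23.78)/2 × 2 = 50.72
  [3.5→4]: (23.78+21.60)/2 × 0.5 = 11.345
  Sum = 82.27 mcg/mL·hr
rectal suppository tail: 21.60/0.277 = 77.978; AUC_ev,0→∞ = 82.27 + 77.978 = 160.248 mcg/mL·hr
F = (AUC_ev/D_ev)/(AUC_iv/D_iv) = (160.248/200)/(306.342/200) = 0.80124/1.53171 = 0.5231

F = 0.52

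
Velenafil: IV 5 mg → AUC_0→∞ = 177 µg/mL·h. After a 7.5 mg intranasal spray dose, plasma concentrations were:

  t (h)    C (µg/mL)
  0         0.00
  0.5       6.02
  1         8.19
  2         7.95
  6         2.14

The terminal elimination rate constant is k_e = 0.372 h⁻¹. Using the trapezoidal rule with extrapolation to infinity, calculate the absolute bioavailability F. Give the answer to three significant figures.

Trapezoidal AUC_0→6 (intranasal spray):
  [0→0.5]: (0.00+6.02)/2 × 0.5 = 1.505
  [0.5→1]: (6.02+8.19)/2 × 0.5 = 3.5525
  [1→2]: (8.19+7.95)/2 × 1 = 8.07
  [2→6]: (7.95+2.14)/2 × 4 = 20.18
  Sum = 33.3075 µg/mL·h
Tail: C_last/k_e = 2.14/0.372 = 5.753
AUC_0→∞ (intranasal spray) = 33.3075 + 5.753 = 39.0605 µg/mL·h
F = (AUC_ev/D_ev)/(AUC_iv/D_iv) = (39.0605/7.5)/(177/5) = 5.20807/35.4 = 0.1471

F = 0.147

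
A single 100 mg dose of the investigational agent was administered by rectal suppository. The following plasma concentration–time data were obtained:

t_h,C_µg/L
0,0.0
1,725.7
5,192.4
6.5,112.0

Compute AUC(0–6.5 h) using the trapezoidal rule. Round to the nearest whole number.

Trapezoidal AUC_0→6.5:
  [0→1]: (0.0+725.7)/2 × 1 = 362.85
  [1→5]: (725.7+192.4)/2 × 4 = 1836.2
  [5→6.5]: (192.4+112.0)/2 × 1.5 = 228.3
  Sum = 2427.35 µg/L·h

AUC = 2427 µg/L·h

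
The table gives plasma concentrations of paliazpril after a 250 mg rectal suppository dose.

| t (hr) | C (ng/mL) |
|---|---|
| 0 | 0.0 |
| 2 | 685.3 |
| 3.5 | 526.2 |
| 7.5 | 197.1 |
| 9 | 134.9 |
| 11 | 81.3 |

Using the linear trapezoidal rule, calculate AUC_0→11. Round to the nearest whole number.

AUC = 3506 ng/mL·hr

Trapezoidal AUC_0→11:
  [0→2]: (0.0+685.3)/2 × 2 = 685.3
  [2→3.5]: (685.3+526.2)/2 × 1.5 = 908.625
  [3.5→7.5]: (526.2+197.1)/2 × 4 = 1446.6
  [7.5→9]: (197.1+134.9)/2 × 1.5 = 249.0
  [9→11]: (134.9+81.3)/2 × 2 = 216.2
  Sum = 3505.725 ng/mL·hr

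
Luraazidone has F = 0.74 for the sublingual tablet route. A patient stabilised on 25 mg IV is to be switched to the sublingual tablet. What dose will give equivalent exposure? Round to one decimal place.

For equal systemic exposure: F × D_ev = D_iv
D_ev = D_iv / F = 25 / 0.74 = 33.7838 mg

D_sublingual = 33.8 mg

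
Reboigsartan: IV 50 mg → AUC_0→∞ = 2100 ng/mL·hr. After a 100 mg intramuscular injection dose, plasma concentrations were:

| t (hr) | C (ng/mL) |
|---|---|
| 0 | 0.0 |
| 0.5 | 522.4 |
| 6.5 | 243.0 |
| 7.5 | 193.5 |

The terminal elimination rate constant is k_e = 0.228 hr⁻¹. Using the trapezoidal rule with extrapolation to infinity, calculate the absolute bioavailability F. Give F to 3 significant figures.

F = 0.832

Trapezoidal AUC_0→7.5 (intramuscular injection):
  [0→0.5]: (0.0+522.4)/2 × 0.5 = 130.6
  [0.5→6.5]: (522.4+243.0)/2 × 6 = 2296.2
  [6.5→7.5]: (243.0+193.5)/2 × 1 = 218.25
  Sum = 2645.05 ng/mL·hr
Tail: C_last/k_e = 193.5/0.228 = 848.684
AUC_0→∞ (intramuscular injection) = 2645.05 + 848.684 = 3493.734 ng/mL·hr
F = (AUC_ev/D_ev)/(AUC_iv/D_iv) = (3493.734/100)/(2100/50) = 34.93734/42 = 0.8318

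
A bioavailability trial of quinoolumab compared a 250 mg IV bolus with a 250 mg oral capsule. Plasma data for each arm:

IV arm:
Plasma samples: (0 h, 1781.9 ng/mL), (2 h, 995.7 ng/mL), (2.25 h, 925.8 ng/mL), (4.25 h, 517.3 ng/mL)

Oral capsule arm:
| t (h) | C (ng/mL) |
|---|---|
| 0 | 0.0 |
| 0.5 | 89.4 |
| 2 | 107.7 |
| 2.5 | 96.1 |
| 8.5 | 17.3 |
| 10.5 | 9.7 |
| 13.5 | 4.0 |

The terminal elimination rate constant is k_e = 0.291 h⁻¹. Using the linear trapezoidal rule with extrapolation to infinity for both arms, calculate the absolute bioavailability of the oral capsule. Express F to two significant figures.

F = 0.10

Trapezoidal AUC_0→4.25 (IV):
  [0→2]: (1781.9+995.7)/2 × 2 = 2777.6
  [2→2.25]: (995.7+925.8)/2 × 0.25 = 240.1875
  [2.25→4.25]: (925.8+517.3)/2 × 2 = 1443.1
  Sum = 4460.8875 ng/mL·h
IV tail: 517.3/0.291 = 1777.663; AUC_iv,0→∞ = 4460.8875 + 1777.663 = 6238.5505 ng/mL·h
Trapezoidal AUC_0→13.5 (oral capsule):
  [0→0.5]: (0.0+89.4)/2 × 0.5 = 22.35
  [0.5→2]: (89.4+107.7)/2 × 1.5 = 147.825
  [2→2.5]: (107.7+96.1)/2 × 0.5 = 50.95
  [2.5→8.5]: (96.1+17.3)/2 × 6 = 340.2
  [8.5→10.5]: (17.3+9.7)/2 × 2 = 27.0
  [10.5→13.5]: (9.7+4.0)/2 × 3 = 20.55
  Sum = 608.875 ng/mL·h
oral capsule tail: 4.0/0.291 = 13.746; AUC_ev,0→∞ = 608.875 + 13.746 = 622.621 ng/mL·h
F = (AUC_ev/D_ev)/(AUC_iv/D_iv) = (622.621/250)/(6238.5505/250) = 2.490484/24.954202 = 0.0998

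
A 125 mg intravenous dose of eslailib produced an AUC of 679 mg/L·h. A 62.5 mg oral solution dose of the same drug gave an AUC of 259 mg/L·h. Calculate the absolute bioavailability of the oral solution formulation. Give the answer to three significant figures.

F = 0.763

F = (AUC_ev / D_ev) / (AUC_iv / D_iv)
  = (259/62.5) / (679/125)
  = 4.144 / 5.432 = 0.7629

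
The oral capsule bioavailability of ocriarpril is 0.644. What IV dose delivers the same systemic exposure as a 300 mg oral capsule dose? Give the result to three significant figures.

Systemic exposure from an extravascular dose = F × D_ev, so the equivalent IV dose is F × D_ev.
D_iv = F × D_ev = 0.644 × 300 = 193.2 mg

D_iv = 193 mg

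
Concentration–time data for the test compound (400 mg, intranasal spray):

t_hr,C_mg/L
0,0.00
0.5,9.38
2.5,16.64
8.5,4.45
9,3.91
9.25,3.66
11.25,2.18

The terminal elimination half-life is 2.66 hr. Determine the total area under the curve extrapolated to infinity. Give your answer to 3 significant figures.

Trapezoidal AUC_0→11.25:
  [0→0.5]: (0.00+9.38)/2 × 0.5 = 2.345
  [0.5→2.5]: (9.38+16.64)/2 × 2 = 26.02
  [2.5→8.5]: (16.64+4.45)/2 × 6 = 63.27
  [8.5→9]: (4.45+3.91)/2 × 0.5 = 2.09
  [9→9.25]: (3.91+3.66)/2 × 0.25 = 0.94625
  [9.25→11.25]: (3.66+2.18)/2 × 2 = 5.84
  Sum = 100.51125 mg/L·hr
k_e = ln2 / t½ = 0.693147 / 2.66 = 0.2606 hr^-1
Extrapolated tail: C_last / k_e = 2.18 / 0.2606 = 8.365
AUC_0→∞ = 100.51125 + 8.365 = 108.87625 mg/L·hr

AUC = 109 mg/L·hr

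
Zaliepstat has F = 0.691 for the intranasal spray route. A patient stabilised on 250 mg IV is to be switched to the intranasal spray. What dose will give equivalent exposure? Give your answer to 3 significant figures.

D_intranasal = 362 mg

For equal systemic exposure: F × D_ev = D_iv
D_ev = D_iv / F = 250 / 0.691 = 361.795 mg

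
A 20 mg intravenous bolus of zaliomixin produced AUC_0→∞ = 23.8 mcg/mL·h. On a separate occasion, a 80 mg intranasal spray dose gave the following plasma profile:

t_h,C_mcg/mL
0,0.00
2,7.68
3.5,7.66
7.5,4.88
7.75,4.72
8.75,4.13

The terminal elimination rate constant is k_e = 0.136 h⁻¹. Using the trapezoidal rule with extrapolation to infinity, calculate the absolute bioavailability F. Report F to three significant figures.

F = 0.843

Trapezoidal AUC_0→8.75 (intranasal spray):
  [0→2]: (0.00+7.68)/2 × 2 = 7.68
  [2→3.5]: (7.68+7.66)/2 × 1.5 = 11.505
  [3.5→7.5]: (7.66+4.88)/2 × 4 = 25.08
  [7.5→7.75]: (4.88+4.72)/2 × 0.25 = 1.2
  [7.75→8.75]: (4.72+4.13)/2 × 1 = 4.425
  Sum = 49.89 mcg/mL·h
Tail: C_last/k_e = 4.13/0.136 = 30.368
AUC_0→∞ (intranasal spray) = 49.89 + 30.368 = 80.258 mcg/mL·h
F = (AUC_ev/D_ev)/(AUC_iv/D_iv) = (80.258/80)/(23.8/20) = 1.003225/1.19 = 0.8430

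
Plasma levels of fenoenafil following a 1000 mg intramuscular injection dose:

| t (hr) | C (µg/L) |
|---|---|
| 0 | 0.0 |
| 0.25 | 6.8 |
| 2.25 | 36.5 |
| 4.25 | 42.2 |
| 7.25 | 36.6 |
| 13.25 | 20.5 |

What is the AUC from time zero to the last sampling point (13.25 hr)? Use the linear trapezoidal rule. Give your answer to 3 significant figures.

Trapezoidal AUC_0→13.25:
  [0→0.25]: (0.0+6.8)/2 × 0.25 = 0.85
  [0.25→2.25]: (6.8+36.5)/2 × 2 = 43.3
  [2.25→4.25]: (36.5+42.2)/2 × 2 = 78.7
  [4.25→7.25]: (42.2+36.6)/2 × 3 = 118.2
  [7.25→13.25]: (36.6+20.5)/2 × 6 = 171.3
  Sum = 412.35 µg/L·hr

AUC = 412 µg/L·hr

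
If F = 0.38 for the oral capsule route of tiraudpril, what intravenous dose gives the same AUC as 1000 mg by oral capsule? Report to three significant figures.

D_iv = 380 mg

Systemic exposure from an extravascular dose = F × D_ev, so the equivalent IV dose is F × D_ev.
D_iv = F × D_ev = 0.38 × 1000 = 380 mg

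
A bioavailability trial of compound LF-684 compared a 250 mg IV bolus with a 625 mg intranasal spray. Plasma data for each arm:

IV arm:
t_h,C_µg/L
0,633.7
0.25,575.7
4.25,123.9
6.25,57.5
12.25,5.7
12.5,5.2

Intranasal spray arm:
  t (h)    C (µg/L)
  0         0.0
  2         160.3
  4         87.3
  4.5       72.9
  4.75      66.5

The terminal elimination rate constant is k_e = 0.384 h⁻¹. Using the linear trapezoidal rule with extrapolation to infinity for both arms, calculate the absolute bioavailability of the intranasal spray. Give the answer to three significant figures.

F = 0.132

Trapezoidal AUC_0→12.5 (IV):
  [0→0.25]: (633.7+575.7)/2 × 0.25 = 151.175
  [0.25→4.25]: (575.7+123.9)/2 × 4 = 1399.2
  [4.25→6.25]: (123.9+57.5)/2 × 2 = 181.4
  [6.25→12.25]: (57.5+5.7)/2 × 6 = 189.6
  [12.25→12.5]: (5.7+5.2)/2 × 0.25 = 1.3625
  Sum = 1922.7375 µg/L·h
IV tail: 5.2/0.384 = 13.542; AUC_iv,0→∞ = 1922.7375 + 13.542 = 1936.2795 µg/L·h
Trapezoidal AUC_0→4.75 (intranasal spray):
  [0→2]: (0.0+160.3)/2 × 2 = 160.3
  [2→4]: (160.3+87.3)/2 × 2 = 247.6
  [4→4.5]: (87.3+72.9)/2 × 0.5 = 40.05
  [4.5→4.75]: (72.9+66.5)/2 × 0.25 = 17.425
  Sum = 465.375 µg/L·h
intranasal spray tail: 66.5/0.384 = 173.177; AUC_ev,0→∞ = 465.375 + 173.177 = 638.552 µg/L·h
F = (AUC_ev/D_ev)/(AUC_iv/D_iv) = (638.552/625)/(1936.2795/250) = 1.0216832/7.745118 = 0.1319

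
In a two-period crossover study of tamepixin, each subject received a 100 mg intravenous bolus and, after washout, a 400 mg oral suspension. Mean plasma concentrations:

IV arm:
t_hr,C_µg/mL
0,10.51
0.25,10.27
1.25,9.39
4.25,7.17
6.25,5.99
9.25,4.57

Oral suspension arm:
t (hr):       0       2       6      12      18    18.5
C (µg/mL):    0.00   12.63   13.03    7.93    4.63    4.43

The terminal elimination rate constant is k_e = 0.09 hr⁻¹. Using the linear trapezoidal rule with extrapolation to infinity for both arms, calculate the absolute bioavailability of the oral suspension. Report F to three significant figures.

F = 0.461

Trapezoidal AUC_0→9.25 (IV):
  [0→0.25]: (10.51+10.27)/2 × 0.25 = 2.5975
  [0.25→1.25]: (10.27+9.39)/2 × 1 = 9.83
  [1.25→4.25]: (9.39+7.17)/2 × 3 = 24.84
  [4.25→6.25]: (7.17+5.99)/2 × 2 = 13.16
  [6.25→9.25]: (5.99+4.57)/2 × 3 = 15.84
  Sum = 66.2675 µg/mL·hr
IV tail: 4.57/0.09 = 50.778; AUC_iv,0→∞ = 66.2675 + 50.778 = 117.0455 µg/mL·hr
Trapezoidal AUC_0→18.5 (oral suspension):
  [0→2]: (0.00+12.63)/2 × 2 = 12.63
  [2→6]: (12.63+13.03)/2 × 4 = 51.32
  [6→12]: (13.03+7.93)/2 × 6 = 62.88
  [12→18]: (7.93+4.63)/2 × 6 = 37.68
  [18→18.5]: (4.63+4.43)/2 × 0.5 = 2.265
  Sum = 166.775 µg/mL·hr
oral suspension tail: 4.43/0.09 = 49.222; AUC_ev,0→∞ = 166.775 + 49.222 = 215.997 µg/mL·hr
F = (AUC_ev/D_ev)/(AUC_iv/D_iv) = (215.997/400)/(117.0455/100) = 0.5399925/1.170455 = 0.4614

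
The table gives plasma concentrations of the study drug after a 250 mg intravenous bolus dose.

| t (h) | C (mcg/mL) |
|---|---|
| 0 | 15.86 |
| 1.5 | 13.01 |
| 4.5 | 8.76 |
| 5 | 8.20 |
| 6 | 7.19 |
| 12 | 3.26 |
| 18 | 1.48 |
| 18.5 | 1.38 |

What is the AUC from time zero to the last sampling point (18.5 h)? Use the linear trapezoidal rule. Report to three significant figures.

Trapezoidal AUC_0→18.5:
  [0→1.5]: (15.86+13.01)/2 × 1.5 = 21.6525
  [1.5→4.5]: (13.01+8.76)/2 × 3 = 32.655
  [4.5→5]: (8.76+8.20)/2 × 0.5 = 4.24
  [5→6]: (8.20+7.19)/2 × 1 = 7.695
  [6→12]: (7.19+3.26)/2 × 6 = 31.35
  [12→18]: (3.26+1.48)/2 × 6 = 14.22
  [18→18.5]: (1.48+1.38)/2 × 0.5 = 0.715
  Sum = 112.5275 mcg/mL·h

AUC = 113 mcg/mL·h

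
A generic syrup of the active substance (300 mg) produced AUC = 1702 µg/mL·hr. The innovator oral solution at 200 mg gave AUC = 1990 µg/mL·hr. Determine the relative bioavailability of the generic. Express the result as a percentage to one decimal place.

F_rel = (AUC_test/D_test) / (AUC_ref/D_ref)
      = (1702/300) / (1990/200)
      = 5.67333 / 9.95 = 0.5702 = 57.02%

F_rel = 57.0%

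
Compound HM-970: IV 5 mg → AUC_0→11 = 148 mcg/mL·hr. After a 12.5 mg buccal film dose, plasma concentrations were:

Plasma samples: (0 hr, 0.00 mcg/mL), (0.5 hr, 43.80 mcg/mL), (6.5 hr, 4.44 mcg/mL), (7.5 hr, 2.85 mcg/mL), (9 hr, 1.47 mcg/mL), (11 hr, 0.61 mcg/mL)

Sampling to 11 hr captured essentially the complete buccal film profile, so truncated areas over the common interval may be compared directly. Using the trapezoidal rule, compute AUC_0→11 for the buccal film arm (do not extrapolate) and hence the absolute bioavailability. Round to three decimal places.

F = 0.445

Trapezoidal AUC_0→11 (buccal film):
  [0→0.5]: (0.00+43.80)/2 × 0.5 = 10.95
  [0.5→6.5]: (43.80+4.44)/2 × 6 = 144.72
  [6.5→7.5]: (4.44+2.85)/2 × 1 = 3.645
  [7.5→9]: (2.85+1.47)/2 × 1.5 = 3.24
  [9→11]: (1.47+0.61)/2 × 2 = 2.08
  Sum = 164.635 mcg/mL·hr
F = (AUC_ev/D_ev)/(AUC_iv/D_iv) = (164.635/12.5)/(148/5) = 13.1708/29.6 = 0.4450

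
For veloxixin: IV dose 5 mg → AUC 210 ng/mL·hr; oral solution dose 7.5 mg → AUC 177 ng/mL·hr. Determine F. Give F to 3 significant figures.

F = 0.562

F = (AUC_ev / D_ev) / (AUC_iv / D_iv)
  = (177/7.5) / (210/5)
  = 23.6 / 42 = 0.5619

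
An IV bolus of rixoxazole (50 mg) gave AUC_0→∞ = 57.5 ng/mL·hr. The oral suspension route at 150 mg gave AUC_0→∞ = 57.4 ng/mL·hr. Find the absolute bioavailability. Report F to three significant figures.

F = 0.333

F = (AUC_ev / D_ev) / (AUC_iv / D_iv)
  = (57.4/150) / (57.5/50)
  = 0.382667 / 1.15 = 0.3328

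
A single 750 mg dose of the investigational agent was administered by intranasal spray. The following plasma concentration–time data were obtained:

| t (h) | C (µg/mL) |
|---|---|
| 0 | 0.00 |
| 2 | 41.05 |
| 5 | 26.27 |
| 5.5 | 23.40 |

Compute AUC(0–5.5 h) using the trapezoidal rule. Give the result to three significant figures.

AUC = 154 µg/mL·h

Trapezoidal AUC_0→5.5:
  [0→2]: (0.00+41.05)/2 × 2 = 41.05
  [2→5]: (41.05+26.27)/2 × 3 = 100.98
  [5→5.5]: (26.27+23.40)/2 × 0.5 = 12.4175
  Sum = 154.4475 µg/mL·h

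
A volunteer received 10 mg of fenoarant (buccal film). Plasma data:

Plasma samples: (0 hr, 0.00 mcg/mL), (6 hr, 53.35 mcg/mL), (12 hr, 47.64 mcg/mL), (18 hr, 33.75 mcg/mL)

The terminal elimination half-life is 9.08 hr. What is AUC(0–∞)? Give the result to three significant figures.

AUC = 1150 mcg/mL·hr

Trapezoidal AUC_0→18:
  [0→6]: (0.00+53.35)/2 × 6 = 160.05
  [6→12]: (53.35+47.64)/2 × 6 = 302.97
  [12→18]: (47.64+33.75)/2 × 6 = 244.17
  Sum = 707.19 mcg/mL·hr
k_e = ln2 / t½ = 0.693147 / 9.08 = 0.0763 hr^-1
Extrapolated tail: C_last / k_e = 33.75 / 0.0763 = 442.333
AUC_0→∞ = 707.19 + 442.333 = 1149.523 mcg/mL·hr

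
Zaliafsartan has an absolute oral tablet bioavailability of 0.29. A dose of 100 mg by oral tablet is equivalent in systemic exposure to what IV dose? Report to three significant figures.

Systemic exposure from an extravascular dose = F × D_ev, so the equivalent IV dose is F × D_ev.
D_iv = F × D_ev = 0.29 × 100 = 29 mg

D_iv = 29.0 mg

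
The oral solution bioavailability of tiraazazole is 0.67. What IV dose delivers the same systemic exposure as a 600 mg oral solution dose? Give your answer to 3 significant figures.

Systemic exposure from an extravascular dose = F × D_ev, so the equivalent IV dose is F × D_ev.
D_iv = F × D_ev = 0.67 × 600 = 402 mg

D_iv = 402 mg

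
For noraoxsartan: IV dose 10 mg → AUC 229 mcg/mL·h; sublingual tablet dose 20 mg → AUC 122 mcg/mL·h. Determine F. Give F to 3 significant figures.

F = 0.266

F = (AUC_ev / D_ev) / (AUC_iv / D_iv)
  = (122/20) / (229/10)
  = 6.1 / 22.9 = 0.2664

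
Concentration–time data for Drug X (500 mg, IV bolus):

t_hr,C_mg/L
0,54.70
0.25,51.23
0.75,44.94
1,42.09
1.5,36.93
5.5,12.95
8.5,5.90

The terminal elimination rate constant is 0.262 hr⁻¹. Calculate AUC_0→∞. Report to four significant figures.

Trapezoidal AUC_0→8.5:
  [0→0.25]: (54.70+51.23)/2 × 0.25 = 13.24125
  [0.25→0.75]: (51.23+44.94)/2 × 0.5 = 24.0425
  [0.75→1]: (44.94+42.09)/2 × 0.25 = 10.87875
  [1→1.5]: (42.09+36.93)/2 × 0.5 = 19.755
  [1.5→5.5]: (36.93+12.95)/2 × 4 = 99.76
  [5.5→8.5]: (12.95+5.90)/2 × 3 = 28.275
  Sum = 195.9525 mg/L·hr
Extrapolated tail: C_last / k_e = 5.90 / 0.262 = 22.519
AUC_0→∞ = 195.9525 + 22.519 = 218.4715 mg/L·hr

AUC = 218.5 mg/L·hr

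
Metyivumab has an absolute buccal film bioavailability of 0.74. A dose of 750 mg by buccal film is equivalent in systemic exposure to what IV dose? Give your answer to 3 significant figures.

D_iv = 555 mg

Systemic exposure from an extravascular dose = F × D_ev, so the equivalent IV dose is F × D_ev.
D_iv = F × D_ev = 0.74 × 750 = 555 mg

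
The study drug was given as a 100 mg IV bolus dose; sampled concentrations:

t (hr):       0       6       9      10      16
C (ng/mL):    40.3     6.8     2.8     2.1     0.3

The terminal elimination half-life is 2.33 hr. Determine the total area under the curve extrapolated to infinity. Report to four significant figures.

Trapezoidal AUC_0→16:
  [0→6]: (40.3+6.8)/2 × 6 = 141.3
  [6→9]: (6.8+2.8)/2 × 3 = 14.4
  [9→10]: (2.8+2.1)/2 × 1 = 2.45
  [10→16]: (2.1+0.3)/2 × 6 = 7.2
  Sum = 165.35 ng/mL·hr
k_e = ln2 / t½ = 0.693147 / 2.33 = 0.2975 hr^-1
Extrapolated tail: C_last / k_e = 0.3 / 0.2975 = 1.008
AUC_0→∞ = 165.35 + 1.008 = 166.358 ng/mL·hr

AUC = 166.4 ng/mL·hr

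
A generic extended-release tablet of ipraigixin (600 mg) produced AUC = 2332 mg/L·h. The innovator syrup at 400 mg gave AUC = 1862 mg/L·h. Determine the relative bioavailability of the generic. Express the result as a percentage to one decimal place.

F_rel = 83.5%

F_rel = (AUC_test/D_test) / (AUC_ref/D_ref)
      = (2332/600) / (1862/400)
      = 3.88667 / 4.655 = 0.8349 = 83.49%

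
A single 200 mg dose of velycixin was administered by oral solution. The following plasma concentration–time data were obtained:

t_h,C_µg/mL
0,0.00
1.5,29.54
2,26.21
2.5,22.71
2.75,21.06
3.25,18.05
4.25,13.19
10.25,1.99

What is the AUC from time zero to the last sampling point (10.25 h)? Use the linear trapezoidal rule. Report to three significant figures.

AUC = 125 µg/mL·h

Trapezoidal AUC_0→10.25:
  [0→1.5]: (0.00+29.54)/2 × 1.5 = 22.155
  [1.5→2]: (29.54+26.21)/2 × 0.5 = 13.9375
  [2→2.5]: (26.21+22.71)/2 × 0.5 = 12.23
  [2.5→2.75]: (22.71+21.06)/2 × 0.25 = 5.47125
  [2.75→3.25]: (21.06+18.05)/2 × 0.5 = 9.7775
  [3.25→4.25]: (18.05+13.19)/2 × 1 = 15.62
  [4.25→10.25]: (13.19+1.99)/2 × 6 = 45.54
  Sum = 124.73125 µg/mL·h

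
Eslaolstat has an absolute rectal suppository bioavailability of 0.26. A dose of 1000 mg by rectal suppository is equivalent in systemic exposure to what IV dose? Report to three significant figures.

Systemic exposure from an extravascular dose = F × D_ev, so the equivalent IV dose is F × D_ev.
D_iv = F × D_ev = 0.26 × 1000 = 260 mg

D_iv = 260 mg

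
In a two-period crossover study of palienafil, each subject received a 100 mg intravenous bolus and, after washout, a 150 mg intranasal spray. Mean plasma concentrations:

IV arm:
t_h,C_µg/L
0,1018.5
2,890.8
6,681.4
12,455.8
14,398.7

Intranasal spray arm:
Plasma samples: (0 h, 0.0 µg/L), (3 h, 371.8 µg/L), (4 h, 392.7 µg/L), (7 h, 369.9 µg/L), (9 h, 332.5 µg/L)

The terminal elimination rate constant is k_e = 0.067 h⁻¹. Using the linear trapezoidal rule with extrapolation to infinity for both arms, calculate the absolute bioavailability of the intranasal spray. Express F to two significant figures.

F = 0.34

Trapezoidal AUC_0→14 (IV):
  [0→2]: (1018.5+890.8)/2 × 2 = 1909.3
  [2→6]: (890.8+681.4)/2 × 4 = 3144.4
  [6→12]: (681.4+455.8)/2 × 6 = 3411.6
  [12→14]: (455.8+398.7)/2 × 2 = 854.5
  Sum = 9319.8 µg/L·h
IV tail: 398.7/0.067 = 5950.746; AUC_iv,0→∞ = 9319.8 + 5950.746 = 15270.546 µg/L·h
Trapezoidal AUC_0→9 (intranasal spray):
  [0→3]: (0.0+371.8)/2 × 3 = 557.7
  [3→4]: (371.8+392.7)/2 × 1 = 382.25
  [4→7]: (392.7+369.9)/2 × 3 = 1143.9
  [7→9]: (369.9+332.5)/2 × 2 = 702.4
  Sum = 2786.25 µg/L·h
intranasal spray tail: 332.5/0.067 = 4962.687; AUC_ev,0→∞ = 2786.25 + 4962.687 = 7748.937 µg/L·h
F = (AUC_ev/D_ev)/(AUC_iv/D_iv) = (7748.937/150)/(15270.546/100) = 51.65958/152.70546 = 0.3383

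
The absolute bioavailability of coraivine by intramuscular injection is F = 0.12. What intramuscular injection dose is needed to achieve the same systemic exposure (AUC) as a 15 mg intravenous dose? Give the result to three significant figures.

For equal systemic exposure: F × D_ev = D_iv
D_ev = D_iv / F = 15 / 0.12 = 125 mg

D_intramuscular = 125 mg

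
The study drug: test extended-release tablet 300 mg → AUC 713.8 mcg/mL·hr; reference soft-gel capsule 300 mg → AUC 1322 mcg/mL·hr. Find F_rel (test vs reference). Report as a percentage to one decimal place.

F_rel = (AUC_test/D_test) / (AUC_ref/D_ref)
      = (713.8/300) / (1322/300)
      = 2.37933 / 4.40667 = 0.5399 = 53.99%

F_rel = 54.0%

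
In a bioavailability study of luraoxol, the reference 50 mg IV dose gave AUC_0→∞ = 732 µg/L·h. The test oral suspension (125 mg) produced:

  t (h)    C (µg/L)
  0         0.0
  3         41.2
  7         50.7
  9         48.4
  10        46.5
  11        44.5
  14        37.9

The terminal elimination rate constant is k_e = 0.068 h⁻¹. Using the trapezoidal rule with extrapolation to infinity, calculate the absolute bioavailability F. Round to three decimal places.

Trapezoidal AUC_0→14 (oral suspension):
  [0→3]: (0.0+41.2)/2 × 3 = 61.8
  [3→7]: (41.2+50.7)/2 × 4 = 183.8
  [7→9]: (50.7+48.4)/2 × 2 = 99.1
  [9→10]: (48.4+46.5)/2 × 1 = 47.45
  [10→11]: (46.5+44.5)/2 × 1 = 45.5
  [11→14]: (44.5+37.9)/2 × 3 = 123.6
  Sum = 561.25 µg/L·h
Tail: C_last/k_e = 37.9/0.068 = 557.353
AUC_0→∞ (oral suspension) = 561.25 + 557.353 = 1118.603 µg/L·h
F = (AUC_ev/D_ev)/(AUC_iv/D_iv) = (1118.603/125)/(732/50) = 8.948824/14.64 = 0.6113

F = 0.611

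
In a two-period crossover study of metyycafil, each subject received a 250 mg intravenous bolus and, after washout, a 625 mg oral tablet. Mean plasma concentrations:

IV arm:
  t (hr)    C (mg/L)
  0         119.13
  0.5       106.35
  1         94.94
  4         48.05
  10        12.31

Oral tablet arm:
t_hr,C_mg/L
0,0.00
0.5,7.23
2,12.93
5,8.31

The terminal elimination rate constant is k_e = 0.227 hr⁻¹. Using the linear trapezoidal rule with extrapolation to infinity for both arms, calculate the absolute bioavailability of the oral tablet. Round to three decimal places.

F = 0.061

Trapezoidal AUC_0→10 (IV):
  [0→0.5]: (119.13+106.35)/2 × 0.5 = 56.37
  [0.5→1]: (106.35+94.94)/2 × 0.5 = 50.3225
  [1→4]: (94.94+48.05)/2 × 3 = 214.485
  [4→10]: (48.05+12.31)/2 × 6 = 181.08
  Sum = 502.2575 mg/L·hr
IV tail: 12.31/0.227 = 54.229; AUC_iv,0→∞ = 502.2575 + 54.229 = 556.4865 mg/L·hr
Trapezoidal AUC_0→5 (oral tablet):
  [0→0.5]: (0.00+7.23)/2 × 0.5 = 1.8075
  [0.5→2]: (7.23+12.93)/2 × 1.5 = 15.12
  [2→5]: (12.93+8.31)/2 × 3 = 31.86
  Sum = 48.7875 mg/L·hr
oral tablet tail: 8.31/0.227 = 36.608; AUC_ev,0→∞ = 48.7875 + 36.608 = 85.3955 mg/L·hr
F = (AUC_ev/D_ev)/(AUC_iv/D_iv) = (85.3955/625)/(556.4865/250) = 0.1366328/2.225946 = 0.0614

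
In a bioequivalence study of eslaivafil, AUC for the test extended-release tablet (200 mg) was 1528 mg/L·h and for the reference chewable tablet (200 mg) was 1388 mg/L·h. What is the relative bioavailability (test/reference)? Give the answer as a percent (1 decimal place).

F_rel = 110.1%

F_rel = (AUC_test/D_test) / (AUC_ref/D_ref)
      = (1528/200) / (1388/200)
      = 7.64 / 6.94 = 1.1009 = 110.09%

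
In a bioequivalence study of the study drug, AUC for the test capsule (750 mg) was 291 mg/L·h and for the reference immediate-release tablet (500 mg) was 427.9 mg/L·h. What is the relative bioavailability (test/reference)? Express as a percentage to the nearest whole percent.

F_rel = (AUC_test/D_test) / (AUC_ref/D_ref)
      = (291/750) / (427.9/500)
      = 0.388 / 0.8558 = 0.4534 = 45.34%

F_rel = 45%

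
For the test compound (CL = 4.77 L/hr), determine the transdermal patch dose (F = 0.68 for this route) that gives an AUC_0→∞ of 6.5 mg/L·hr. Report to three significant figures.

Dose = 45.6 mg

Dose = CL × AUC_0→∞ / F
     = 4.77 × 6.5 / 0.68 = 45.5956 mg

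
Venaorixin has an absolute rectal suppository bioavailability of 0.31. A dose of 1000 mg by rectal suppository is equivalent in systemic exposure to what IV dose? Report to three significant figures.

Systemic exposure from an extravascular dose = F × D_ev, so the equivalent IV dose is F × D_ev.
D_iv = F × D_ev = 0.31 × 1000 = 310 mg

D_iv = 310 mg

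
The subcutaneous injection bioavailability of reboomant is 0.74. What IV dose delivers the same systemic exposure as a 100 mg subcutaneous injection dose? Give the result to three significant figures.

D_iv = 74.0 mg

Systemic exposure from an extravascular dose = F × D_ev, so the equivalent IV dose is F × D_ev.
D_iv = F × D_ev = 0.74 × 100 = 74 mg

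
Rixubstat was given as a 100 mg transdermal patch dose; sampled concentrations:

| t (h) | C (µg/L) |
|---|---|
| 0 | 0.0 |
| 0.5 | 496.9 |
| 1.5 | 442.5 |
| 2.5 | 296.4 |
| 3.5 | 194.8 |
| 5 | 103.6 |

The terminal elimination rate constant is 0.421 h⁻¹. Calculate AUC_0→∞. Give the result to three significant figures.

AUC = 1680 µg/L·h

Trapezoidal AUC_0→5:
  [0→0.5]: (0.0+496.9)/2 × 0.5 = 124.225
  [0.5→1.5]: (496.9+442.5)/2 × 1 = 469.7
  [1.5→2.5]: (442.5+296.4)/2 × 1 = 369.45
  [2.5→3.5]: (296.4+194.8)/2 × 1 = 245.6
  [3.5→5]: (194.8+103.6)/2 × 1.5 = 223.8
  Sum = 1432.775 µg/L·h
Extrapolated tail: C_last / k_e = 103.6 / 0.421 = 246.081
AUC_0→∞ = 1432.775 + 246.081 = 1678.856 µg/L·h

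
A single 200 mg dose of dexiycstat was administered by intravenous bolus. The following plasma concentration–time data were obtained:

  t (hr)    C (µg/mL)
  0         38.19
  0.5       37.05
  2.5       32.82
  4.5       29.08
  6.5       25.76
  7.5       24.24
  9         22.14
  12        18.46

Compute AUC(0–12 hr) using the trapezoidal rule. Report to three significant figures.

AUC = 326 µg/mL·hr

Trapezoidal AUC_0→12:
  [0→0.5]: (38.19+37.05)/2 × 0.5 = 18.81
  [0.5→2.5]: (37.05+32.82)/2 × 2 = 69.87
  [2.5→4.5]: (32.82+29.08)/2 × 2 = 61.9
  [4.5→6.5]: (29.08+25.76)/2 × 2 = 54.84
  [6.5→7.5]: (25.76+24.24)/2 × 1 = 25.0
  [7.5→9]: (24.24+22.14)/2 × 1.5 = 34.785
  [9→12]: (22.14+18.46)/2 × 3 = 60.9
  Sum = 326.105 µg/mL·hr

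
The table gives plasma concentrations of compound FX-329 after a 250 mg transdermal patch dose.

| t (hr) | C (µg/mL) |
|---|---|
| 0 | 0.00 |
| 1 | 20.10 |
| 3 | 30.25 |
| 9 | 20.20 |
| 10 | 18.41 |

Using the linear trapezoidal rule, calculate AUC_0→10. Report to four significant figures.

Trapezoidal AUC_0→10:
  [0→1]: (0.00+20.10)/2 × 1 = 10.05
  [1→3]: (20.10+30.25)/2 × 2 = 50.35
  [3→9]: (30.25+20.20)/2 × 6 = 151.35
  [9→10]: (20.20+18.41)/2 × 1 = 19.305
  Sum = 231.055 µg/mL·hr

AUC = 231.1 µg/mL·hr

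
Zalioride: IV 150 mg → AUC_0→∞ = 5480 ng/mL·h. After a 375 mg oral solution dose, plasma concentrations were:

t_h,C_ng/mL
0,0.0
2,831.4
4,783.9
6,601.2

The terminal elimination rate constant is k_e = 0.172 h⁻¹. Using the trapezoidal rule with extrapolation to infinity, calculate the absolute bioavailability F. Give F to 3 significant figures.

F = 0.535

Trapezoidal AUC_0→6 (oral solution):
  [0→2]: (0.0+831.4)/2 × 2 = 831.4
  [2→4]: (831.4+783.9)/2 × 2 = 1615.3
  [4→6]: (783.9+601.2)/2 × 2 = 1385.1
  Sum = 3831.8 ng/mL·h
Tail: C_last/k_e = 601.2/0.172 = 3495.349
AUC_0→∞ (oral solution) = 3831.8 + 3495.349 = 7327.149 ng/mL·h
F = (AUC_ev/D_ev)/(AUC_iv/D_iv) = (7327.149/375)/(5480/150) = 19.539064/36.5333 = 0.5348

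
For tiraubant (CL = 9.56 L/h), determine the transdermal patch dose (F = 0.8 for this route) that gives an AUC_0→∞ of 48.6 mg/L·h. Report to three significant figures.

Dose = 581 mg

Dose = CL × AUC_0→∞ / F
     = 9.56 × 48.6 / 0.8 = 580.77 mg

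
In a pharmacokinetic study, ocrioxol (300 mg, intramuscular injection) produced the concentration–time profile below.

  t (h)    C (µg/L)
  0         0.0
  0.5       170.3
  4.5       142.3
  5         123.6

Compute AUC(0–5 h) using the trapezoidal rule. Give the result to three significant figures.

Trapezoidal AUC_0→5:
  [0→0.5]: (0.0+170.3)/2 × 0.5 = 42.575
  [0.5→4.5]: (170.3+142.3)/2 × 4 = 625.2
  [4.5→5]: (142.3+123.6)/2 × 0.5 = 66.475
  Sum = 734.25 µg/L·h

AUC = 734 µg/L·h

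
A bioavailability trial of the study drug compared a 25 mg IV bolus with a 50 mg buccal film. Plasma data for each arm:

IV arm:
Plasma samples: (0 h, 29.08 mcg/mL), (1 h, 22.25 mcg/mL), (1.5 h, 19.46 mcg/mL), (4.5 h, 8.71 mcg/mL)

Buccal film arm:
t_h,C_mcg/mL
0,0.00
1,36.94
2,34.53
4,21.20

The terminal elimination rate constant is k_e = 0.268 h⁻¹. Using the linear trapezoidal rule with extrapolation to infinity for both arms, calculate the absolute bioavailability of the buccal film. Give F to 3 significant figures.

Trapezoidal AUC_0→4.5 (IV):
  [0→1]: (29.08+22.25)/2 × 1 = 25.665
  [1→1.5]: (22.25+19.46)/2 × 0.5 = 10.4275
  [1.5→4.5]: (19.46+8.71)/2 × 3 = 42.255
  Sum = 78.3475 mcg/mL·h
IV tail: 8.71/0.268 = 32.500; AUC_iv,0→∞ = 78.3475 + 32.500 = 110.8475 mcg/mL·h
Trapezoidal AUC_0→4 (buccal film):
  [0→1]: (0.00+36.94)/2 × 1 = 18.47
  [1→2]: (36.94+34.53)/2 × 1 = 35.735
  [2→4]: (34.53+21.20)/2 × 2 = 55.73
  Sum = 109.935 mcg/mL·h
buccal film tail: 21.20/0.268 = 79.104; AUC_ev,0→∞ = 109.935 + 79.104 = 189.039 mcg/mL·h
F = (AUC_ev/D_ev)/(AUC_iv/D_iv) = (189.039/50)/(110.8475/25) = 3.78078/4.4339 = 0.8527

F = 0.853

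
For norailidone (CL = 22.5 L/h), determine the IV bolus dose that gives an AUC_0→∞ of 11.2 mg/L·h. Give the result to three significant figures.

Dose = 252 mg

Dose_iv = CL × AUC_0→∞
     = 22.5 × 11.2 = 252 mg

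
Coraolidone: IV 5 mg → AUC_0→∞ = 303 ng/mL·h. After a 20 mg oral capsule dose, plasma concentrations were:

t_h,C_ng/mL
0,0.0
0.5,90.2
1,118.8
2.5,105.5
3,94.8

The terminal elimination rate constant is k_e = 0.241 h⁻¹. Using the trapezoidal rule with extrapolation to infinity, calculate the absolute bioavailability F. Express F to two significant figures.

Trapezoidal AUC_0→3 (oral capsule):
  [0→0.5]: (0.0+90.2)/2 × 0.5 = 22.55
  [0.5→1]: (90.2+118.8)/2 × 0.5 = 52.25
  [1→2.5]: (118.8+105.5)/2 × 1.5 = 168.225
  [2.5→3]: (105.5+94.8)/2 × 0.5 = 50.075
  Sum = 293.1 ng/mL·h
Tail: C_last/k_e = 94.8/0.241 = 393.361
AUC_0→∞ (oral capsule) = 293.1 + 393.361 = 686.461 ng/mL·h
F = (AUC_ev/D_ev)/(AUC_iv/D_iv) = (686.461/20)/(303/5) = 34.32305/60.6 = 0.5664

F = 0.57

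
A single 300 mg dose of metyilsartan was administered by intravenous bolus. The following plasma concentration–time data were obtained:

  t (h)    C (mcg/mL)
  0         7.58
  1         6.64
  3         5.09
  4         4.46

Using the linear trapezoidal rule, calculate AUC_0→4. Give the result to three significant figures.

Trapezoidal AUC_0→4:
  [0→1]: (7.58+6.64)/2 × 1 = 7.11
  [1→3]: (6.64+5.09)/2 × 2 = 11.73
  [3→4]: (5.09+4.46)/2 × 1 = 4.775
  Sum = 23.615 mcg/mL·h

AUC = 23.6 mcg/mL·h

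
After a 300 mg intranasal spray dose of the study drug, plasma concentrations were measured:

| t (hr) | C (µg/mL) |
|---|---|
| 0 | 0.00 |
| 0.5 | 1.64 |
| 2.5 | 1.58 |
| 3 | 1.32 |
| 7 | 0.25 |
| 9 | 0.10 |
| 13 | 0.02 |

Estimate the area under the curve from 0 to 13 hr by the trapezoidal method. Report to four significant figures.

AUC = 8.085 µg/mL·hr

Trapezoidal AUC_0→13:
  [0→0.5]: (0.00+1.64)/2 × 0.5 = 0.41
  [0.5→2.5]: (1.64+1.58)/2 × 2 = 3.22
  [2.5→3]: (1.58+1.32)/2 × 0.5 = 0.725
  [3→7]: (1.32+0.25)/2 × 4 = 3.14
  [7→9]: (0.25+0.10)/2 × 2 = 0.35
  [9→13]: (0.10+0.02)/2 × 4 = 0.24
  Sum = 8.085 µg/mL·hr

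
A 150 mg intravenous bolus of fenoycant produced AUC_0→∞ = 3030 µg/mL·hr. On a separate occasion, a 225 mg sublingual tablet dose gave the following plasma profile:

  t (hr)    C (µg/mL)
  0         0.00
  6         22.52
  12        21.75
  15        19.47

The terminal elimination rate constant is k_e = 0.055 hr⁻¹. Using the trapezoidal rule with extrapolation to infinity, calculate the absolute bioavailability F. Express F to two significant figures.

Trapezoidal AUC_0→15 (sublingual tablet):
  [0→6]: (0.00+22.52)/2 × 6 = 67.56
  [6→12]: (22.52+21.75)/2 × 6 = 132.81
  [12→15]: (21.75+19.47)/2 × 3 = 61.83
  Sum = 262.2 µg/mL·hr
Tail: C_last/k_e = 19.47/0.055 = 354.000
AUC_0→∞ (sublingual tablet) = 262.2 + 354.000 = 616.2 µg/mL·hr
F = (AUC_ev/D_ev)/(AUC_iv/D_iv) = (616.2/225)/(3030/150) = 2.73867/20.2 = 0.1356

F = 0.14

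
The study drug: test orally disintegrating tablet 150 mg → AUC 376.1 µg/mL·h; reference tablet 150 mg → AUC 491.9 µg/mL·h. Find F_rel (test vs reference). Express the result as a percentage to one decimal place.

F_rel = 76.5%

F_rel = (AUC_test/D_test) / (AUC_ref/D_ref)
      = (376.1/150) / (491.9/150)
      = 2.50733 / 3.27933 = 0.7646 = 76.46%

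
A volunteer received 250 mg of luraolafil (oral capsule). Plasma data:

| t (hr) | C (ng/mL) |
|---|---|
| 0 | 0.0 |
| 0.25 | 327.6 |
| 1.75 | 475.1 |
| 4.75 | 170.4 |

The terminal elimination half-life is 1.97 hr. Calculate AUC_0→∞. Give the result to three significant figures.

Trapezoidal AUC_0→4.75:
  [0→0.25]: (0.0+327.6)/2 × 0.25 = 40.95
  [0.25→1.75]: (327.6+475.1)/2 × 1.5 = 602.025
  [1.75→4.75]: (475.1+170.4)/2 × 3 = 968.25
  Sum = 1611.225 ng/mL·hr
k_e = ln2 / t½ = 0.693147 / 1.97 = 0.3519 hr^-1
Extrapolated tail: C_last / k_e = 170.4 / 0.3519 = 484.228
AUC_0→∞ = 1611.225 + 484.228 = 2095.453 ng/mL·hr

AUC = 2100 ng/mL·hr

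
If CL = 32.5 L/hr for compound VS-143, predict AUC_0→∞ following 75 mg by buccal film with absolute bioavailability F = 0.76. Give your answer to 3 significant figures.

AUC = 1.75 mg/L·hr

AUC_0→∞ = F × Dose / CL
        = 0.76 × 75 / 32.5 = 1.75385 mg/L·hr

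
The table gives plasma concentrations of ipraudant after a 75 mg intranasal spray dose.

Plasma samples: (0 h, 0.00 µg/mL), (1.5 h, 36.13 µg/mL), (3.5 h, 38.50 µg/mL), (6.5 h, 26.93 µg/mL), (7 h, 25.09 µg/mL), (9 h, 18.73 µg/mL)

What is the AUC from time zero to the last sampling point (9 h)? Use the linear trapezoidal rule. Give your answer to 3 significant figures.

Trapezoidal AUC_0→9:
  [0→1.5]: (0.00+36.13)/2 × 1.5 = 27.0975
  [1.5→3.5]: (36.13+38.50)/2 × 2 = 74.63
  [3.5→6.5]: (38.50+26.93)/2 × 3 = 98.145
  [6.5→7]: (26.93+25.09)/2 × 0.5 = 13.005
  [7→9]: (25.09+18.73)/2 × 2 = 43.82
  Sum = 256.6975 µg/mL·h

AUC = 257 µg/mL·h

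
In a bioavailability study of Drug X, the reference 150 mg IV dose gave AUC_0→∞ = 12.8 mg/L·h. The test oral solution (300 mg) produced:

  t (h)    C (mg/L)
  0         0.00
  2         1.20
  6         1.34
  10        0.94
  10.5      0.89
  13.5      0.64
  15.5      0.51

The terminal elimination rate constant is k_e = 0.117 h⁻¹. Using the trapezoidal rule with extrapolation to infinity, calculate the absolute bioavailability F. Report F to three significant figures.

Trapezoidal AUC_0→15.5 (oral solution):
  [0→2]: (0.00+1.20)/2 × 2 = 1.2
  [2→6]: (1.20+1.34)/2 × 4 = 5.08
  [6→10]: (1.34+0.94)/2 × 4 = 4.56
  [10→10.5]: (0.94+0.89)/2 × 0.5 = 0.4575
  [10.5→13.5]: (0.89+0.64)/2 × 3 = 2.295
  [13.5→15.5]: (0.64+0.51)/2 × 2 = 1.15
  Sum = 14.7425 mg/L·h
Tail: C_last/k_e = 0.51/0.117 = 4.359
AUC_0→∞ (oral solution) = 14.7425 + 4.359 = 19.1015 mg/L·h
F = (AUC_ev/D_ev)/(AUC_iv/D_iv) = (19.1015/300)/(12.8/150) = 0.0636717/0.0853333 = 0.7462

F = 0.746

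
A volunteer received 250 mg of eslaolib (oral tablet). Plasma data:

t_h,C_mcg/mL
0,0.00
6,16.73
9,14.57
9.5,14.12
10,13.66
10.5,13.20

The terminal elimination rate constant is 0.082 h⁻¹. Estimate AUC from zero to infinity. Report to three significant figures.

Trapezoidal AUC_0→10.5:
  [0→6]: (0.00+16.73)/2 × 6 = 50.19
  [6→9]: (16.73+14.57)/2 × 3 = 46.95
  [9→9.5]: (14.57+14.12)/2 × 0.5 = 7.1725
  [9.5→10]: (14.12+13.66)/2 × 0.5 = 6.945
  [10→10.5]: (13.66+13.20)/2 × 0.5 = 6.715
  Sum = 117.9725 mcg/mL·h
Extrapolated tail: C_last / k_e = 13.20 / 0.082 = 160.976
AUC_0→∞ = 117.9725 + 160.976 = 278.9485 mcg/mL·h

AUC = 279 mcg/mL·h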